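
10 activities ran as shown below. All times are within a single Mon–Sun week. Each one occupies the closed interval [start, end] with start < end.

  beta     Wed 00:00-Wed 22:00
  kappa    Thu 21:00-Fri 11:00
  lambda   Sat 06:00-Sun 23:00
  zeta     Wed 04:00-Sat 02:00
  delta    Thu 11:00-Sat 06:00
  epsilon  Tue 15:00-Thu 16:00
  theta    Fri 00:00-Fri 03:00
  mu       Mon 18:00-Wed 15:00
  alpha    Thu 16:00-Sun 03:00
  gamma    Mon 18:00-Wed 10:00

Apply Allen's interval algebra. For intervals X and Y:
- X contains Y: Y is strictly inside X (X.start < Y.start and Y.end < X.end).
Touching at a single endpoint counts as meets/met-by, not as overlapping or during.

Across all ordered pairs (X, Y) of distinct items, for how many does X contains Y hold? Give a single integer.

8

Checking all 90 ordered pairs for relation 'contains'; matching pairs in alphabetical order:
(alpha, kappa): alpha contains kappa ✓
(alpha, theta): alpha contains theta ✓
(delta, kappa): delta contains kappa ✓
(delta, theta): delta contains theta ✓
(epsilon, beta): epsilon contains beta ✓
(kappa, theta): kappa contains theta ✓
(zeta, kappa): zeta contains kappa ✓
(zeta, theta): zeta contains theta ✓
Count: 8.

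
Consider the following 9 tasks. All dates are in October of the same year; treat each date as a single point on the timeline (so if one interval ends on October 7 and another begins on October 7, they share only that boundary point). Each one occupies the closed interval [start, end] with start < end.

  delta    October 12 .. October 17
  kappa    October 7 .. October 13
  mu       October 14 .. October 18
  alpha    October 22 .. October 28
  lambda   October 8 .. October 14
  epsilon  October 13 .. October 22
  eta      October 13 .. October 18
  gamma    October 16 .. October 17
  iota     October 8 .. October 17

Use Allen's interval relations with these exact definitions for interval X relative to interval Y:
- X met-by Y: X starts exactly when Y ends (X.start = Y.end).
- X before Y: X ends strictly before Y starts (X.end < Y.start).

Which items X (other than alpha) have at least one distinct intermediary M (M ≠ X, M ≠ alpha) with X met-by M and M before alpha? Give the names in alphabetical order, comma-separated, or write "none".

Target alpha = [October 22, October 28].
Intermediaries M with M before alpha: delta, eta, gamma, iota, kappa, lambda, mu.
Via delta — items with X met-by delta: none.
Via eta — items with X met-by eta: none.
Via gamma — items with X met-by gamma: none.
Via iota — items with X met-by iota: none.
Via kappa — items with X met-by kappa: epsilon, eta.
Via lambda — items with X met-by lambda: mu.
Via mu — items with X met-by mu: none.
Union: epsilon, eta, mu.

epsilon, eta, mu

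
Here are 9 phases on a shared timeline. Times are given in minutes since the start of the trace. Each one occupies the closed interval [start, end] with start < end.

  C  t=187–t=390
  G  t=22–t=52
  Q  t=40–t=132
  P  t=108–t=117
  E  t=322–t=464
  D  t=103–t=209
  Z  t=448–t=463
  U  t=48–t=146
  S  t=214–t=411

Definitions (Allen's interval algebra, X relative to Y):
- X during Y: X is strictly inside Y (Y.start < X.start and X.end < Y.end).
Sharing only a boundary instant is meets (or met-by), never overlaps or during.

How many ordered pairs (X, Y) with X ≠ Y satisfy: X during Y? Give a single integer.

Checking all 72 ordered pairs for relation 'during'; matching pairs in alphabetical order:
(P, D): P during D ✓
(P, Q): P during Q ✓
(P, U): P during U ✓
(Z, E): Z during E ✓
Count: 4.

4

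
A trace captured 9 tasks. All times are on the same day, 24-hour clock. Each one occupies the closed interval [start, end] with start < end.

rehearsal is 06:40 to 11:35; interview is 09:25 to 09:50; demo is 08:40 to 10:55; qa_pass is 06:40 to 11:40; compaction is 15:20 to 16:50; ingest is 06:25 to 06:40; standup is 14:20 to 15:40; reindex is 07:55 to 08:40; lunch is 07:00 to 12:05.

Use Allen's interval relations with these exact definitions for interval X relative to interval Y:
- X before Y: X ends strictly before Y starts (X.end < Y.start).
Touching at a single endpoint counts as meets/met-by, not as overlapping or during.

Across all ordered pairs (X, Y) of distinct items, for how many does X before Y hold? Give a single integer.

Checking all 72 ordered pairs for relation 'before'; matching pairs in alphabetical order:
(demo, compaction): demo before compaction ✓
(demo, standup): demo before standup ✓
(ingest, compaction): ingest before compaction ✓
(ingest, demo): ingest before demo ✓
(ingest, interview): ingest before interview ✓
(ingest, lunch): ingest before lunch ✓
(ingest, reindex): ingest before reindex ✓
(ingest, standup): ingest before standup ✓
(interview, compaction): interview before compaction ✓
(interview, standup): interview before standup ✓
(lunch, compaction): lunch before compaction ✓
(lunch, standup): lunch before standup ✓
(qa_pass, compaction): qa_pass before compaction ✓
(qa_pass, standup): qa_pass before standup ✓
(rehearsal, compaction): rehearsal before compaction ✓
(rehearsal, standup): rehearsal before standup ✓
(reindex, compaction): reindex before compaction ✓
(reindex, interview): reindex before interview ✓
(reindex, standup): reindex before standup ✓
Count: 19.

19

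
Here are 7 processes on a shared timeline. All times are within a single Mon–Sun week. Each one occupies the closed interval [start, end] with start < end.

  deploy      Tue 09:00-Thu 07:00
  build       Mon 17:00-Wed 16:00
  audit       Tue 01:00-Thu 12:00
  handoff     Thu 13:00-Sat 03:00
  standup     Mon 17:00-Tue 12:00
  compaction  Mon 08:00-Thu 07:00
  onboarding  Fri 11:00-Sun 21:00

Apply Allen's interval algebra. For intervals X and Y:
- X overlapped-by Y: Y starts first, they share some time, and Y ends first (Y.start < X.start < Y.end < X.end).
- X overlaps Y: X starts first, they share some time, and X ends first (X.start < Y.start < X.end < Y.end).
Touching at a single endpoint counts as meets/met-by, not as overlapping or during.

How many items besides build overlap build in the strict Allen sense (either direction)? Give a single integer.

2

Target build = [Mon 17:00, Wed 16:00].
audit [Tue 01:00, Thu 12:00] → overlapped-by → counts.
compaction [Mon 08:00, Thu 07:00] → contains → no.
deploy [Tue 09:00, Thu 07:00] → overlapped-by → counts.
handoff [Thu 13:00, Sat 03:00] → after → no.
onboarding [Fri 11:00, Sun 21:00] → after → no.
standup [Mon 17:00, Tue 12:00] → starts → no.
Total: 2.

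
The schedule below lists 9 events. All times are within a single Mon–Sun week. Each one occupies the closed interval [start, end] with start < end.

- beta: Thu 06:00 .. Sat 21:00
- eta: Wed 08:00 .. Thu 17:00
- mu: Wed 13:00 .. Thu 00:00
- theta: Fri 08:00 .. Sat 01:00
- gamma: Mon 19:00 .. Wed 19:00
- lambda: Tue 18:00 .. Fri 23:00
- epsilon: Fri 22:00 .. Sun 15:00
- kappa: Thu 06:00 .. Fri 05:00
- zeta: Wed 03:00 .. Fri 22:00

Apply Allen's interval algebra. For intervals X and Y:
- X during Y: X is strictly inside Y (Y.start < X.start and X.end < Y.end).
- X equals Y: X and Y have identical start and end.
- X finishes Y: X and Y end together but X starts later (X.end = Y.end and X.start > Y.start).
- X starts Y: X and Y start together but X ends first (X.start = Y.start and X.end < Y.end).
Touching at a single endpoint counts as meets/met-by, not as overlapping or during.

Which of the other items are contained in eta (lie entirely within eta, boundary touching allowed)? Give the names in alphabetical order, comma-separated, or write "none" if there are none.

Target eta = [Wed 08:00, Thu 17:00].
beta [Thu 06:00, Sat 21:00] → overlapped-by → no.
epsilon [Fri 22:00, Sun 15:00] → after → no.
gamma [Mon 19:00, Wed 19:00] → overlaps → no.
kappa [Thu 06:00, Fri 05:00] → overlapped-by → no.
lambda [Tue 18:00, Fri 23:00] → contains → no.
mu [Wed 13:00, Thu 00:00] → during → yes.
theta [Fri 08:00, Sat 01:00] → after → no.
zeta [Wed 03:00, Fri 22:00] → contains → no.
Result: mu.

mu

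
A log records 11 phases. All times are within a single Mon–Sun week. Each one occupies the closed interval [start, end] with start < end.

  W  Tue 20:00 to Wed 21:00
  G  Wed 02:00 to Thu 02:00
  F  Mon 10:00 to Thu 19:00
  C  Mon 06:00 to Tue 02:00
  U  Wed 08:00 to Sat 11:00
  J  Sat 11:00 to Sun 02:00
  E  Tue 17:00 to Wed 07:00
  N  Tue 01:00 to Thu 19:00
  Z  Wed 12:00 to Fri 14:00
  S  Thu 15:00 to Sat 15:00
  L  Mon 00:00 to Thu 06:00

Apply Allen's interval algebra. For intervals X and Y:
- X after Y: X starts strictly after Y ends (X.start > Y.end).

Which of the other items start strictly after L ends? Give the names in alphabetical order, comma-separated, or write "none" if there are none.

Target L = [Mon 00:00, Thu 06:00].
C [Mon 06:00, Tue 02:00] → during → no.
E [Tue 17:00, Wed 07:00] → during → no.
F [Mon 10:00, Thu 19:00] → overlapped-by → no.
G [Wed 02:00, Thu 02:00] → during → no.
J [Sat 11:00, Sun 02:00] → after → yes.
N [Tue 01:00, Thu 19:00] → overlapped-by → no.
S [Thu 15:00, Sat 15:00] → after → yes.
U [Wed 08:00, Sat 11:00] → overlapped-by → no.
W [Tue 20:00, Wed 21:00] → during → no.
Z [Wed 12:00, Fri 14:00] → overlapped-by → no.
Result: J, S.

J, S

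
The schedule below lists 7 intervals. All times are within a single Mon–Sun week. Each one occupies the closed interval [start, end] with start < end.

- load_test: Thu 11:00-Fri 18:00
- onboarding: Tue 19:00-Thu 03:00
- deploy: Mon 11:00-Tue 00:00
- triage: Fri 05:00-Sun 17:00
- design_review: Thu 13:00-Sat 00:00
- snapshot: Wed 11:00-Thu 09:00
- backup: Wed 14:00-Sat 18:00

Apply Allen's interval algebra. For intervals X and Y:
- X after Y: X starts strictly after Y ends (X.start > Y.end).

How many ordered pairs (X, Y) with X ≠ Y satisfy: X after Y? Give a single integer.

Checking all 42 ordered pairs for relation 'after'; matching pairs in alphabetical order:
(backup, deploy): backup after deploy ✓
(design_review, deploy): design_review after deploy ✓
(design_review, onboarding): design_review after onboarding ✓
(design_review, snapshot): design_review after snapshot ✓
(load_test, deploy): load_test after deploy ✓
(load_test, onboarding): load_test after onboarding ✓
(load_test, snapshot): load_test after snapshot ✓
(onboarding, deploy): onboarding after deploy ✓
(snapshot, deploy): snapshot after deploy ✓
(triage, deploy): triage after deploy ✓
(triage, onboarding): triage after onboarding ✓
(triage, snapshot): triage after snapshot ✓
Count: 12.

12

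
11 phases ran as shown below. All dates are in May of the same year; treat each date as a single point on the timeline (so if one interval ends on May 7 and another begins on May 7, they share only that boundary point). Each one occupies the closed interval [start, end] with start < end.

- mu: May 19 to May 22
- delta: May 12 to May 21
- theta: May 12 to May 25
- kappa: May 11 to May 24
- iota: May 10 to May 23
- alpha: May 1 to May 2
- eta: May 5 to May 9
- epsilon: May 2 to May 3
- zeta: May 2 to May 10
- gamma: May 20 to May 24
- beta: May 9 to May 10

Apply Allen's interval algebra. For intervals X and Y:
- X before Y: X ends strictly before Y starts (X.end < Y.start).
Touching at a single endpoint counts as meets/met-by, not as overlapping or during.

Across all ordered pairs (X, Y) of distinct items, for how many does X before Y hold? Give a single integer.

Checking all 110 ordered pairs for relation 'before'; matching pairs in alphabetical order:
(alpha, beta): alpha before beta ✓
(alpha, delta): alpha before delta ✓
(alpha, eta): alpha before eta ✓
(alpha, gamma): alpha before gamma ✓
(alpha, iota): alpha before iota ✓
(alpha, kappa): alpha before kappa ✓
(alpha, mu): alpha before mu ✓
(alpha, theta): alpha before theta ✓
(beta, delta): beta before delta ✓
(beta, gamma): beta before gamma ✓
(beta, kappa): beta before kappa ✓
(beta, mu): beta before mu ✓
(beta, theta): beta before theta ✓
(epsilon, beta): epsilon before beta ✓
(epsilon, delta): epsilon before delta ✓
(epsilon, eta): epsilon before eta ✓
(epsilon, gamma): epsilon before gamma ✓
(epsilon, iota): epsilon before iota ✓
(epsilon, kappa): epsilon before kappa ✓
(epsilon, mu): epsilon before mu ✓
(epsilon, theta): epsilon before theta ✓
(eta, delta): eta before delta ✓
(eta, gamma): eta before gamma ✓
(eta, iota): eta before iota ✓
... plus 8 further pairs not listed.
Count: 32.

32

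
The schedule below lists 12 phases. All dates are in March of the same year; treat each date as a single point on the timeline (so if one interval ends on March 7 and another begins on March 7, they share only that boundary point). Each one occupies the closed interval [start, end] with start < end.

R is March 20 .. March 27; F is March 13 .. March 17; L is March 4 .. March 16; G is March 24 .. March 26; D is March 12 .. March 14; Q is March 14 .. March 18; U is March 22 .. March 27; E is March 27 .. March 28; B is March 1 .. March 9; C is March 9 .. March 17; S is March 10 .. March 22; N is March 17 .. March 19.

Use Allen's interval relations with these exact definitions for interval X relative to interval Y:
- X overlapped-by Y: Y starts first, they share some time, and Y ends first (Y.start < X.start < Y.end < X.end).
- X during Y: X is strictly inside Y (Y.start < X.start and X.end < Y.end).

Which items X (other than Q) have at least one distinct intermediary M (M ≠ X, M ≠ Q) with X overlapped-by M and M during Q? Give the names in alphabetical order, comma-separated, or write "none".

none

Target Q = [March 14, March 18].
Intermediaries M with M during Q: none.
Union: none.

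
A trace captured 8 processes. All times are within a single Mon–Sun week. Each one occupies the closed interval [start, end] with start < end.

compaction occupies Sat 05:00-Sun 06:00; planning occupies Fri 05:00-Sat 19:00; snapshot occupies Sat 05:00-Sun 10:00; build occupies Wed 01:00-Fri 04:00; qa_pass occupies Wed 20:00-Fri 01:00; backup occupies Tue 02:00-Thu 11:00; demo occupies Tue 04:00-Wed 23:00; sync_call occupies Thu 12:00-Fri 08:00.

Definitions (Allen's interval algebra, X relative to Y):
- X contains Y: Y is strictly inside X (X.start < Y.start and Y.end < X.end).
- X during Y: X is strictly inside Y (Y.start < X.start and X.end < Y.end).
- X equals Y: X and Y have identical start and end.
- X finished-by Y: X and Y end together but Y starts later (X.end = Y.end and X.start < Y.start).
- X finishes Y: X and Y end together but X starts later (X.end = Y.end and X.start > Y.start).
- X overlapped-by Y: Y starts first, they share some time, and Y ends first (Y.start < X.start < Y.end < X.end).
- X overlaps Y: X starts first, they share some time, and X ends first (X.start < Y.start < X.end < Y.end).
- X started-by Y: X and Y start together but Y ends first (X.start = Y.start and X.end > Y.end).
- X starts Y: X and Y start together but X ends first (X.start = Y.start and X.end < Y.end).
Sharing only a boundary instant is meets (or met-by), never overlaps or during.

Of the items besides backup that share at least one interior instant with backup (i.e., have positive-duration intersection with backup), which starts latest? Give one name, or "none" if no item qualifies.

Target backup = [Tue 02:00, Thu 11:00].
build [Wed 01:00, Fri 04:00] → overlapped-by → candidate.
compaction [Sat 05:00, Sun 06:00] → after → excluded.
demo [Tue 04:00, Wed 23:00] → during → candidate.
planning [Fri 05:00, Sat 19:00] → after → excluded.
qa_pass [Wed 20:00, Fri 01:00] → overlapped-by → candidate.
snapshot [Sat 05:00, Sun 10:00] → after → excluded.
sync_call [Thu 12:00, Fri 08:00] → after → excluded.
Among candidates, latest start is Wed 20:00 → qa_pass.

qa_pass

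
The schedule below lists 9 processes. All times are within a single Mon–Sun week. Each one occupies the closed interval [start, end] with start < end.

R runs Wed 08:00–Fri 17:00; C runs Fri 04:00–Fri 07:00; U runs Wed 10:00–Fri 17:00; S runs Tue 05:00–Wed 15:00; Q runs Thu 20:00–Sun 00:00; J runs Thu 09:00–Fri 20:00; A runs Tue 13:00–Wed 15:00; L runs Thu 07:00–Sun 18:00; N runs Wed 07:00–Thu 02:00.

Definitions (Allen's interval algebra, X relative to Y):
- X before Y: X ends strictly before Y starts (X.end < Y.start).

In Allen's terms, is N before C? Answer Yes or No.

Yes

N = [Wed 07:00, Thu 02:00], C = [Fri 04:00, Fri 07:00].
Actual relation of N to C: before.
Asked whether 'before' holds → Yes.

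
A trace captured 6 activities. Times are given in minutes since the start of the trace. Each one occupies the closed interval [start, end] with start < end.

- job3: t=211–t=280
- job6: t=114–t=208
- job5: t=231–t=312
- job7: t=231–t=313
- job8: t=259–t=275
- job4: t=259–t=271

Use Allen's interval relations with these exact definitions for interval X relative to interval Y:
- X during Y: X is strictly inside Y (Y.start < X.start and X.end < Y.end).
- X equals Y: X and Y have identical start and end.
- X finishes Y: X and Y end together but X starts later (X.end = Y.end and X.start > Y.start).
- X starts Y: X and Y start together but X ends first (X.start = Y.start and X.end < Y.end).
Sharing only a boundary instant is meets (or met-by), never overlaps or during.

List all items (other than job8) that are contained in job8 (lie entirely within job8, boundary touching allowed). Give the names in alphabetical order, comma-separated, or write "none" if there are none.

Target job8 = [t=259, t=275].
job3 [t=211, t=280] → contains → no.
job4 [t=259, t=271] → starts → yes.
job5 [t=231, t=312] → contains → no.
job6 [t=114, t=208] → before → no.
job7 [t=231, t=313] → contains → no.
Result: job4.

job4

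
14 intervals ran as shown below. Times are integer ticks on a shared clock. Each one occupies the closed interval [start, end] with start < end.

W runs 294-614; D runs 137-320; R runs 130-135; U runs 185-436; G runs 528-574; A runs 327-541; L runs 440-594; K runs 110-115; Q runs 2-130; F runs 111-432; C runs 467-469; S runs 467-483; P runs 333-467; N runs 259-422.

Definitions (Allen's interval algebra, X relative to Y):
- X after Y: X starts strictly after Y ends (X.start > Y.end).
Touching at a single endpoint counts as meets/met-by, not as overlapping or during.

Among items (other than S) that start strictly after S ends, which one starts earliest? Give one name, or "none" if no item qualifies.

G

Target S = [467, 483].
A [327, 541] → contains → excluded.
C [467, 469] → starts → excluded.
D [137, 320] → before → excluded.
F [111, 432] → before → excluded.
G [528, 574] → after → candidate.
K [110, 115] → before → excluded.
L [440, 594] → contains → excluded.
N [259, 422] → before → excluded.
P [333, 467] → meets → excluded.
Q [2, 130] → before → excluded.
R [130, 135] → before → excluded.
U [185, 436] → before → excluded.
W [294, 614] → contains → excluded.
Among candidates, earliest start is 528 → G.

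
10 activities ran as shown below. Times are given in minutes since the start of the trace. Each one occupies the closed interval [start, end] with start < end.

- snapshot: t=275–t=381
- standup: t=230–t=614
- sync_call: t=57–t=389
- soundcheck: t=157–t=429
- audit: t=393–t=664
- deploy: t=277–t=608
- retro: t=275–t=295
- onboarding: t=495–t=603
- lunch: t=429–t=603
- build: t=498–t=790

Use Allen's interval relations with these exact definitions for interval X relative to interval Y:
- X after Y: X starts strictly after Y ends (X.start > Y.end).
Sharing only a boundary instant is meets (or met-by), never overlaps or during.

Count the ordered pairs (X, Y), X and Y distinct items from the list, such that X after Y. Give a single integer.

14

Checking all 90 ordered pairs for relation 'after'; matching pairs in alphabetical order:
(audit, retro): audit after retro ✓
(audit, snapshot): audit after snapshot ✓
(audit, sync_call): audit after sync_call ✓
(build, retro): build after retro ✓
(build, snapshot): build after snapshot ✓
(build, soundcheck): build after soundcheck ✓
(build, sync_call): build after sync_call ✓
(lunch, retro): lunch after retro ✓
(lunch, snapshot): lunch after snapshot ✓
(lunch, sync_call): lunch after sync_call ✓
(onboarding, retro): onboarding after retro ✓
(onboarding, snapshot): onboarding after snapshot ✓
(onboarding, soundcheck): onboarding after soundcheck ✓
(onboarding, sync_call): onboarding after sync_call ✓
Count: 14.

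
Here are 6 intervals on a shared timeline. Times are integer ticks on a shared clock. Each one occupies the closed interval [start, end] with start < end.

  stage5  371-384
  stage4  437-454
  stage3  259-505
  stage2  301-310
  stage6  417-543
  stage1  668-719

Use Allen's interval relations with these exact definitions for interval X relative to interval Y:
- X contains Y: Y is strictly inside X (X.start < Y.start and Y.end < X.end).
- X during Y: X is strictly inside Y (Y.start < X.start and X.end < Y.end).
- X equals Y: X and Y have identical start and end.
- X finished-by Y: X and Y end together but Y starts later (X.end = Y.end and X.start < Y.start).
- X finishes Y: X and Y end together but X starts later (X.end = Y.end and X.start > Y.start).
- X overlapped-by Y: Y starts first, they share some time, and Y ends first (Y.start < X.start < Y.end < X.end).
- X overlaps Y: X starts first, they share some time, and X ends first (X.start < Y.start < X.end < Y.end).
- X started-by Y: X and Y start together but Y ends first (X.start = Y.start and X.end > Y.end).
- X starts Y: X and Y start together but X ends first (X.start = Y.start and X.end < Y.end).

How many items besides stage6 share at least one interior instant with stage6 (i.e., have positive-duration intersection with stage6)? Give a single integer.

Target stage6 = [417, 543].
stage1 [668, 719] → after → no.
stage2 [301, 310] → before → no.
stage3 [259, 505] → overlaps → counts.
stage4 [437, 454] → during → counts.
stage5 [371, 384] → before → no.
Total: 2.

2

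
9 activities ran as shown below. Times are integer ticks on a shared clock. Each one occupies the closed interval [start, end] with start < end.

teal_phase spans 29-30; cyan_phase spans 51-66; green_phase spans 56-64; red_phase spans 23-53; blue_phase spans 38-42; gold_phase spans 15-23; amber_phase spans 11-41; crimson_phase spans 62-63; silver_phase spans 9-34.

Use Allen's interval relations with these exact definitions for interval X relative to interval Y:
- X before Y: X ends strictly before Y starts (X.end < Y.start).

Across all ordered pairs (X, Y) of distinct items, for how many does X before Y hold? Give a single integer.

21

Checking all 72 ordered pairs for relation 'before'; matching pairs in alphabetical order:
(amber_phase, crimson_phase): amber_phase before crimson_phase ✓
(amber_phase, cyan_phase): amber_phase before cyan_phase ✓
(amber_phase, green_phase): amber_phase before green_phase ✓
(blue_phase, crimson_phase): blue_phase before crimson_phase ✓
(blue_phase, cyan_phase): blue_phase before cyan_phase ✓
(blue_phase, green_phase): blue_phase before green_phase ✓
(gold_phase, blue_phase): gold_phase before blue_phase ✓
(gold_phase, crimson_phase): gold_phase before crimson_phase ✓
(gold_phase, cyan_phase): gold_phase before cyan_phase ✓
(gold_phase, green_phase): gold_phase before green_phase ✓
(gold_phase, teal_phase): gold_phase before teal_phase ✓
(red_phase, crimson_phase): red_phase before crimson_phase ✓
(red_phase, green_phase): red_phase before green_phase ✓
(silver_phase, blue_phase): silver_phase before blue_phase ✓
(silver_phase, crimson_phase): silver_phase before crimson_phase ✓
(silver_phase, cyan_phase): silver_phase before cyan_phase ✓
(silver_phase, green_phase): silver_phase before green_phase ✓
(teal_phase, blue_phase): teal_phase before blue_phase ✓
(teal_phase, crimson_phase): teal_phase before crimson_phase ✓
(teal_phase, cyan_phase): teal_phase before cyan_phase ✓
(teal_phase, green_phase): teal_phase before green_phase ✓
Count: 21.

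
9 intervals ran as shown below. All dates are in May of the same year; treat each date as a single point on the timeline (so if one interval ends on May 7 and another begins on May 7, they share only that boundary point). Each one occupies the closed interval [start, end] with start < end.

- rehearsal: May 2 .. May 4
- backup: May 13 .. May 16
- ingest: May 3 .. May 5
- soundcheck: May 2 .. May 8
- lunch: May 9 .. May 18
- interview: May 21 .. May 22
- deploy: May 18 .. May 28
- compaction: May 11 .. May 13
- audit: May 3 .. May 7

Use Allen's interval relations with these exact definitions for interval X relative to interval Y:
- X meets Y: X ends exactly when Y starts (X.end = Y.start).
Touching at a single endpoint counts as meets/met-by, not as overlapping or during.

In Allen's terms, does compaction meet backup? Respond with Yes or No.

compaction = [May 11, May 13], backup = [May 13, May 16].
Actual relation of compaction to backup: meets.
Asked whether 'meets' holds → Yes.

Yes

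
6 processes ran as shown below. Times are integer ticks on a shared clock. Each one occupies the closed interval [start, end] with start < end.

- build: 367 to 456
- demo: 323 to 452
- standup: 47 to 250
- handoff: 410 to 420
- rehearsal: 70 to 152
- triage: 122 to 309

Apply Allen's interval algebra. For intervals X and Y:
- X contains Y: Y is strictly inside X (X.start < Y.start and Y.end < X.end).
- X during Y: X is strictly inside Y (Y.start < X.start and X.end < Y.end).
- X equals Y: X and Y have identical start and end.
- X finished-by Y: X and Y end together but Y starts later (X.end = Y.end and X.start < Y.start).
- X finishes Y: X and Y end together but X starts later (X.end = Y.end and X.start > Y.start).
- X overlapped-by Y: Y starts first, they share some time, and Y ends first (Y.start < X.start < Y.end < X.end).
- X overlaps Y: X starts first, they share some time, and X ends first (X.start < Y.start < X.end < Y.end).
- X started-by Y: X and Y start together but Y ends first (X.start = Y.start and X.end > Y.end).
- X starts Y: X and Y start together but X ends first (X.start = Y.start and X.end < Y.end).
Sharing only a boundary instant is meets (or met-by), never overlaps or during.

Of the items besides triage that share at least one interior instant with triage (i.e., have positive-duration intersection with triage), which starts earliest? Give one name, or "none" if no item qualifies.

Target triage = [122, 309].
build [367, 456] → after → excluded.
demo [323, 452] → after → excluded.
handoff [410, 420] → after → excluded.
rehearsal [70, 152] → overlaps → candidate.
standup [47, 250] → overlaps → candidate.
Among candidates, earliest start is 47 → standup.

standup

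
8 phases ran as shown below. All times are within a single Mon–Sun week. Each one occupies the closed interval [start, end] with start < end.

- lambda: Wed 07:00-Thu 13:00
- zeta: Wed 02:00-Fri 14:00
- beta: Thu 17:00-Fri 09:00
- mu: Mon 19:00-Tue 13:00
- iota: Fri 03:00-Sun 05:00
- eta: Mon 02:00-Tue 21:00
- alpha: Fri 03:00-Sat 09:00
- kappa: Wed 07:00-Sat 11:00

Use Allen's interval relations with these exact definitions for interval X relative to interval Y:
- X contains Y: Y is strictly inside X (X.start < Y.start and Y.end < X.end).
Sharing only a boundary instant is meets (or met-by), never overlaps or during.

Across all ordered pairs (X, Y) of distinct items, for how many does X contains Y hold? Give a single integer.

5

Checking all 56 ordered pairs for relation 'contains'; matching pairs in alphabetical order:
(eta, mu): eta contains mu ✓
(kappa, alpha): kappa contains alpha ✓
(kappa, beta): kappa contains beta ✓
(zeta, beta): zeta contains beta ✓
(zeta, lambda): zeta contains lambda ✓
Count: 5.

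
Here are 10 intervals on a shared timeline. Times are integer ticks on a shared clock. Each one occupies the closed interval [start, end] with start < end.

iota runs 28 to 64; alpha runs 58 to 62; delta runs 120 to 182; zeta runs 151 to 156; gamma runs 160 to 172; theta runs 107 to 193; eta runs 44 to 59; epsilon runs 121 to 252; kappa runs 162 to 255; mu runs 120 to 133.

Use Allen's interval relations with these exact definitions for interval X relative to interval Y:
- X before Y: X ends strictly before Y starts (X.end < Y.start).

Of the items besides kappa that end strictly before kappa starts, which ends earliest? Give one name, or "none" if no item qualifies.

Target kappa = [162, 255].
alpha [58, 62] → before → candidate.
delta [120, 182] → overlaps → excluded.
epsilon [121, 252] → overlaps → excluded.
eta [44, 59] → before → candidate.
gamma [160, 172] → overlaps → excluded.
iota [28, 64] → before → candidate.
mu [120, 133] → before → candidate.
theta [107, 193] → overlaps → excluded.
zeta [151, 156] → before → candidate.
Among candidates, earliest end is 59 → eta.

eta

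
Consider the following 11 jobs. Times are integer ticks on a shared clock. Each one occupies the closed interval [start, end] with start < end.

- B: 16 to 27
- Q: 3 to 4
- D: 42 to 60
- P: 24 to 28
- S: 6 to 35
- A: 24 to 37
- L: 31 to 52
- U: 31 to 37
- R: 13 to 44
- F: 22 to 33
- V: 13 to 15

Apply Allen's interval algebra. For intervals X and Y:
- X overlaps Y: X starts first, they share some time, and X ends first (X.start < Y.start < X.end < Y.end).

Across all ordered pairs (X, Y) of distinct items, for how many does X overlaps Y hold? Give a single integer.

Checking all 110 ordered pairs for relation 'overlaps'; matching pairs in alphabetical order:
(A, L): A overlaps L ✓
(B, A): B overlaps A ✓
(B, F): B overlaps F ✓
(B, P): B overlaps P ✓
(F, A): F overlaps A ✓
(F, L): F overlaps L ✓
(F, U): F overlaps U ✓
(L, D): L overlaps D ✓
(R, D): R overlaps D ✓
(R, L): R overlaps L ✓
(S, A): S overlaps A ✓
(S, L): S overlaps L ✓
(S, R): S overlaps R ✓
(S, U): S overlaps U ✓
Count: 14.

14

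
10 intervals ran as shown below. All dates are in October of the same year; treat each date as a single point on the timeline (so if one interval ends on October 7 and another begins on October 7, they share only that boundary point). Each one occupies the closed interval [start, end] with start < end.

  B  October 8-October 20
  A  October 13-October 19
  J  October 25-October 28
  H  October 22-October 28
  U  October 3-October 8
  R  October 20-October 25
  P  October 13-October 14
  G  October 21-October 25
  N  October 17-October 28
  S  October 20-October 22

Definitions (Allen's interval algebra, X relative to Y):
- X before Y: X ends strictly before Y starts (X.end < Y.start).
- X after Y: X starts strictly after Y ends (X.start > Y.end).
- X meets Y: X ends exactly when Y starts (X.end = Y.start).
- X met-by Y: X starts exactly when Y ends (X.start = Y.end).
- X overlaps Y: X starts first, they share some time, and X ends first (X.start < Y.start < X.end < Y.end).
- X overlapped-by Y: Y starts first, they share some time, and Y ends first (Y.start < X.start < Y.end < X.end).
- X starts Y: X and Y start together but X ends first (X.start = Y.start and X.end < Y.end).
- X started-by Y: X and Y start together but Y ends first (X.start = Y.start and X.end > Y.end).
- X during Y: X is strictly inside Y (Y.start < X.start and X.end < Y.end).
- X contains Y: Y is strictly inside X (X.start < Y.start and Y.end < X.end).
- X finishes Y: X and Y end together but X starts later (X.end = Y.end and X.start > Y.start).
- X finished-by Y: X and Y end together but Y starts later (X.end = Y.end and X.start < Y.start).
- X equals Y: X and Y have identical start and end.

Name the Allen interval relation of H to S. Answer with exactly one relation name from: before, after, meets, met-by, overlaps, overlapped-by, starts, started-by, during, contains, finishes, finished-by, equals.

H = [October 22, October 28]; S = [October 20, October 22].
Compare endpoints: H.start > S.start, H.start = S.end, H.end > S.start, H.end > S.end.
That pattern is 'met-by'.

met-by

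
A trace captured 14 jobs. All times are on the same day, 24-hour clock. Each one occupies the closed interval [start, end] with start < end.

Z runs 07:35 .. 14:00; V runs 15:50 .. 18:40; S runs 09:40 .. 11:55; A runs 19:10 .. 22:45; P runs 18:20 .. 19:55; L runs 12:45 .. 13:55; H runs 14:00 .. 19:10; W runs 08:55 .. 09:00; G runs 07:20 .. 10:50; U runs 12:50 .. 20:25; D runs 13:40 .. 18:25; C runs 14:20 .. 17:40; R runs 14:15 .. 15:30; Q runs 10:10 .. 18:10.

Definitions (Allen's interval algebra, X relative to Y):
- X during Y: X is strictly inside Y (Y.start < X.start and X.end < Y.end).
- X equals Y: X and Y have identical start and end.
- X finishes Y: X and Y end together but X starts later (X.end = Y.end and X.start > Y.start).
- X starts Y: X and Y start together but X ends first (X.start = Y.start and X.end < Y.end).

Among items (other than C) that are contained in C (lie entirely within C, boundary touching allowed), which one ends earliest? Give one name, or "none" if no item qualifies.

Target C = [14:20, 17:40].
A [19:10, 22:45] → after → excluded.
D [13:40, 18:25] → contains → excluded.
G [07:20, 10:50] → before → excluded.
H [14:00, 19:10] → contains → excluded.
L [12:45, 13:55] → before → excluded.
P [18:20, 19:55] → after → excluded.
Q [10:10, 18:10] → contains → excluded.
R [14:15, 15:30] → overlaps → excluded.
S [09:40, 11:55] → before → excluded.
U [12:50, 20:25] → contains → excluded.
V [15:50, 18:40] → overlapped-by → excluded.
W [08:55, 09:00] → before → excluded.
Z [07:35, 14:00] → before → excluded.
No candidates → none.

none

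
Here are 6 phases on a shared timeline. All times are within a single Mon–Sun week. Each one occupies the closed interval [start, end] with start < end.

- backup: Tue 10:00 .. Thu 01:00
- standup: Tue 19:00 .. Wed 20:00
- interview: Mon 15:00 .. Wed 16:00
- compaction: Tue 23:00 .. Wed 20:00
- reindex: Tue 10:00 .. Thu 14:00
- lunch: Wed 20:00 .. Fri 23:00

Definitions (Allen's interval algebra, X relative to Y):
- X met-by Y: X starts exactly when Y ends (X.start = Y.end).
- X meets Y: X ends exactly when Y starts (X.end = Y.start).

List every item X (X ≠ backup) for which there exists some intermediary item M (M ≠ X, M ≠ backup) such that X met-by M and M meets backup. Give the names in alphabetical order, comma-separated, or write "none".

Target backup = [Tue 10:00, Thu 01:00].
Intermediaries M with M meets backup: none.
Union: none.

none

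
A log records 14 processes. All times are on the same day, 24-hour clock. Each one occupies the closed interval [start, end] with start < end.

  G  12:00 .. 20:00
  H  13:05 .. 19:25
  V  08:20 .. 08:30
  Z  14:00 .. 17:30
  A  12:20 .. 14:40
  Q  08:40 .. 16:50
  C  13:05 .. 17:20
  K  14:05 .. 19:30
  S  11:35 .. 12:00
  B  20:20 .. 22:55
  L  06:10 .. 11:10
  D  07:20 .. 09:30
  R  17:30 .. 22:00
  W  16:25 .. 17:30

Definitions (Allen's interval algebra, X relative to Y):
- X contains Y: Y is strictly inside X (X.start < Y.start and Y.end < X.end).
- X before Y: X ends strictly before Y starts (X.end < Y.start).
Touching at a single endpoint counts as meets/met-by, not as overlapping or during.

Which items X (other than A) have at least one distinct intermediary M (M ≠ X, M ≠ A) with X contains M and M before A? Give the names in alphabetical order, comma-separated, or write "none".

D, L, Q

Target A = [12:20, 14:40].
Intermediaries M with M before A: D, L, S, V.
Via D — items with X contains D: L.
Via L — items with X contains L: none.
Via S — items with X contains S: Q.
Via V — items with X contains V: D, L.
Union: D, L, Q.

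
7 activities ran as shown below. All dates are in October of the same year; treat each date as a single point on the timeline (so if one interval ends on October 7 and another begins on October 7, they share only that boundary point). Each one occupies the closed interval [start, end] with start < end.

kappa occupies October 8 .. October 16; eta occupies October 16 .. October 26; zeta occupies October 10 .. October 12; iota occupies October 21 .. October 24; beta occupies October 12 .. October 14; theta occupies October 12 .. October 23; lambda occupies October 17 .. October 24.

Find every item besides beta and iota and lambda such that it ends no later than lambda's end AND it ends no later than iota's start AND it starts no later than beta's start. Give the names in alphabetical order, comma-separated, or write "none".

Conditions: its end is no later than lambda's end (X.end <= October 24) AND its end is no later than iota's start (X.end <= October 21) AND its start is no later than beta's start (X.start <= October 12).
eta: end October 26 <= October 24? ✗; end October 26 <= October 21? ✗; start October 16 <= October 12? ✗ → no.
kappa: end October 16 <= October 24? ✓; end October 16 <= October 21? ✓; start October 8 <= October 12? ✓ → yes.
theta: end October 23 <= October 24? ✓; end October 23 <= October 21? ✗; start October 12 <= October 12? ✓ → no.
zeta: end October 12 <= October 24? ✓; end October 12 <= October 21? ✓; start October 10 <= October 12? ✓ → yes.
Result: kappa, zeta.

kappa, zeta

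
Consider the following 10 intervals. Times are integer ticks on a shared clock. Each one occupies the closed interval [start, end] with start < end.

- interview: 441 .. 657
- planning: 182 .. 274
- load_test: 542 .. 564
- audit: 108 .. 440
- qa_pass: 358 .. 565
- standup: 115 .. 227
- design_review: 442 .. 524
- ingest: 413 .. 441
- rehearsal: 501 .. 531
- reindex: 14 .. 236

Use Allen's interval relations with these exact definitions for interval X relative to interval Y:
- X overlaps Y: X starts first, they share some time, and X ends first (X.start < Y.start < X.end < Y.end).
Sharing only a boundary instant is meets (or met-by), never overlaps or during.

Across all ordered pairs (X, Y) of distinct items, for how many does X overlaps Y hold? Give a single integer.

Checking all 90 ordered pairs for relation 'overlaps'; matching pairs in alphabetical order:
(audit, ingest): audit overlaps ingest ✓
(audit, qa_pass): audit overlaps qa_pass ✓
(design_review, rehearsal): design_review overlaps rehearsal ✓
(qa_pass, interview): qa_pass overlaps interview ✓
(reindex, audit): reindex overlaps audit ✓
(reindex, planning): reindex overlaps planning ✓
(standup, planning): standup overlaps planning ✓
Count: 7.

7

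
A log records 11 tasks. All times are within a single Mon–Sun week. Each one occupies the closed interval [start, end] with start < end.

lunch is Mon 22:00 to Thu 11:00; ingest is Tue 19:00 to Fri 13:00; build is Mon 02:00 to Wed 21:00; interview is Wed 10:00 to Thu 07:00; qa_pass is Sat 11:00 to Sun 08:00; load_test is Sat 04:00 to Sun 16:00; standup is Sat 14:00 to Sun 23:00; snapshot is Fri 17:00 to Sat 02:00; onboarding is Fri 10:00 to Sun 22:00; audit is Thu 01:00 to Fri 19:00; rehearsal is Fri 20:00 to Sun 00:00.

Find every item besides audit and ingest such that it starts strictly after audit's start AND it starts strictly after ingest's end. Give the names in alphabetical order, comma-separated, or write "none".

load_test, qa_pass, rehearsal, snapshot, standup

Conditions: its start is strictly after audit's start (X.start > Thu 01:00) AND its start is strictly after ingest's end (X.start > Fri 13:00).
build: start Mon 02:00 > Thu 01:00? ✗; start Mon 02:00 > Fri 13:00? ✗ → no.
interview: start Wed 10:00 > Thu 01:00? ✗; start Wed 10:00 > Fri 13:00? ✗ → no.
load_test: start Sat 04:00 > Thu 01:00? ✓; start Sat 04:00 > Fri 13:00? ✓ → yes.
lunch: start Mon 22:00 > Thu 01:00? ✗; start Mon 22:00 > Fri 13:00? ✗ → no.
onboarding: start Fri 10:00 > Thu 01:00? ✓; start Fri 10:00 > Fri 13:00? ✗ → no.
qa_pass: start Sat 11:00 > Thu 01:00? ✓; start Sat 11:00 > Fri 13:00? ✓ → yes.
rehearsal: start Fri 20:00 > Thu 01:00? ✓; start Fri 20:00 > Fri 13:00? ✓ → yes.
snapshot: start Fri 17:00 > Thu 01:00? ✓; start Fri 17:00 > Fri 13:00? ✓ → yes.
standup: start Sat 14:00 > Thu 01:00? ✓; start Sat 14:00 > Fri 13:00? ✓ → yes.
Result: load_test, qa_pass, rehearsal, snapshot, standup.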